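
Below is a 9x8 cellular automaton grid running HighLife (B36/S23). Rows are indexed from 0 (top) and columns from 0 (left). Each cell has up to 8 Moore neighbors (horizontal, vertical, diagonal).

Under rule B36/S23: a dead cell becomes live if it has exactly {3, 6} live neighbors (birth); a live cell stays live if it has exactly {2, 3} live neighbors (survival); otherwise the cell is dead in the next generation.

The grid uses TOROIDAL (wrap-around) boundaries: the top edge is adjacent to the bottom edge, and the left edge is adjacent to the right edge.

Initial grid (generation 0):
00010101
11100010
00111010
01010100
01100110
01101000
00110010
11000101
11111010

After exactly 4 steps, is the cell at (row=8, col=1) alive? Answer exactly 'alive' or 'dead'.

Answer: alive

Derivation:
Simulating step by step:
Generation 0 (given above): 34 live cells
Generation 1: 25 live cells
01100100
11000010
10001011
01100000
10000110
00001010
00011111
00100100
00010000
Generation 2: 21 live cells
11100000
00100010
00100110
01000000
01000111
00010000
00010001
00100100
01011000
Generation 3: 28 live cells
10000000
00110111
01100110
11100001
10100010
10101001
00111000
00100000
10011000
Generation 4: 31 live cells
11100110
10111101
00001100
00010100
00100011
10111101
00101000
01110000
01010000

Cell (8,1) at generation 4: 1 -> alive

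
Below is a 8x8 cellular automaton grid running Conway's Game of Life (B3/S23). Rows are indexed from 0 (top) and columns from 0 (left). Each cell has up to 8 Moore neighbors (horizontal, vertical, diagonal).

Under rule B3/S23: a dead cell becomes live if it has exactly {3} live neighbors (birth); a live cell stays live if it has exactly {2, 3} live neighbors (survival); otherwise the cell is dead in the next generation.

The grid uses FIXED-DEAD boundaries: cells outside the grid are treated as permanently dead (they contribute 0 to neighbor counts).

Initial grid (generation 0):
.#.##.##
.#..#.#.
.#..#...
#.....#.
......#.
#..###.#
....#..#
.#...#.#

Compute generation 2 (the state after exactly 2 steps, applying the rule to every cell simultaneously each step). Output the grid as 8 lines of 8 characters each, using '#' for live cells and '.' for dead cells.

Simulating step by step:
Generation 0 (given above): 23 live cells
Generation 1: 23 live cells
..###.##
##..#.##
##......
.....#..
....#.##
...###.#
...#...#
......#.
Generation 2: 24 live cells
(generation 2 grid is the final answer)

Answer: .####.##
#...#.##
##...##.
.....##.
...#...#
...#.#.#
...#.#.#
........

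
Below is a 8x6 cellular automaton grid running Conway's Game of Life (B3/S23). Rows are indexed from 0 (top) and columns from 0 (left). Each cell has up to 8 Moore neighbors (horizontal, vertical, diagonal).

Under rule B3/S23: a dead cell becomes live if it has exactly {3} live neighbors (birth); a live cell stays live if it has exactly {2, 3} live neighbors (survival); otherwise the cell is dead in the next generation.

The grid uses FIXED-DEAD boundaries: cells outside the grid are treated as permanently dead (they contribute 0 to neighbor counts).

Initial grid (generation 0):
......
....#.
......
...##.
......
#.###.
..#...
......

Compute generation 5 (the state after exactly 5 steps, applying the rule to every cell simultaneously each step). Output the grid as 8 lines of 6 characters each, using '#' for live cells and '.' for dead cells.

Answer: ......
......
......
......
...##.
...#..
...#..
......

Derivation:
Simulating step by step:
Generation 0 (given above): 8 live cells
Generation 1: 8 live cells
......
......
...##.
......
..#...
.###..
.##...
......
Generation 2: 7 live cells
......
......
......
...#..
.###..
...#..
.#.#..
......
Generation 3: 7 live cells
......
......
......
...#..
...##.
.#.##.
..#...
......
Generation 4: 5 live cells
......
......
......
...##.
......
....#.
..##..
......
Generation 5: 4 live cells
(generation 5 grid is the final answer)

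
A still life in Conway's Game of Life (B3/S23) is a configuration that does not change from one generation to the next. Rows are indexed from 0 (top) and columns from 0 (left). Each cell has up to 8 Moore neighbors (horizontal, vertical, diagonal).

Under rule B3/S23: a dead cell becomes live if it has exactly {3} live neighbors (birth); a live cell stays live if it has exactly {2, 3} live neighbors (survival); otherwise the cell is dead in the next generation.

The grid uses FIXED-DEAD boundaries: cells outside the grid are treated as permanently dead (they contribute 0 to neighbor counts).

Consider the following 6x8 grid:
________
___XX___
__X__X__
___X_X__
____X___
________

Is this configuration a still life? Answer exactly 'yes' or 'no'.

Answer: yes

Derivation:
Compute generation 1 and compare to generation 0 (given above):
Generation 1:
________
___XX___
__X__X__
___X_X__
____X___
________
The grids are IDENTICAL -> still life.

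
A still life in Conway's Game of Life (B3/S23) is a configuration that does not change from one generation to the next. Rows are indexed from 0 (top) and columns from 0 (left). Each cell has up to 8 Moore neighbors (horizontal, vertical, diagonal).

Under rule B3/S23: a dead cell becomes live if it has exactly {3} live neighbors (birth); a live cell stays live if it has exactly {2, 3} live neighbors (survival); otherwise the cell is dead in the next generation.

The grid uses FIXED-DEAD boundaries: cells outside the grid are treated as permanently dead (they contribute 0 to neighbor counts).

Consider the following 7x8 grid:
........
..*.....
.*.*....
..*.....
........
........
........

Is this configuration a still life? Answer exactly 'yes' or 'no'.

Compute generation 1 and compare to generation 0 (given above):
Generation 1:
........
..*.....
.*.*....
..*.....
........
........
........
The grids are IDENTICAL -> still life.

Answer: yes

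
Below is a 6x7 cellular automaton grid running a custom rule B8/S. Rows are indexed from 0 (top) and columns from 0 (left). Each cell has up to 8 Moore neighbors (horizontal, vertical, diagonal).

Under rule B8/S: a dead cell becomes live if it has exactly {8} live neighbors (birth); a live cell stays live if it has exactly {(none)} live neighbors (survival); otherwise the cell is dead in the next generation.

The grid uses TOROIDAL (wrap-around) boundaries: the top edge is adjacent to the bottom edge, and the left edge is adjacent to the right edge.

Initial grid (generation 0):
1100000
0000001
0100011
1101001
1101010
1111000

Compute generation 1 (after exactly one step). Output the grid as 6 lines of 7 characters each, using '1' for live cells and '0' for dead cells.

Answer: 0000000
0000000
0000000
0000000
0000000
0000000

Derivation:
Simulating step by step:
Generation 0 (given above): 18 live cells
Generation 1: 0 live cells
(generation 1 grid is the final answer)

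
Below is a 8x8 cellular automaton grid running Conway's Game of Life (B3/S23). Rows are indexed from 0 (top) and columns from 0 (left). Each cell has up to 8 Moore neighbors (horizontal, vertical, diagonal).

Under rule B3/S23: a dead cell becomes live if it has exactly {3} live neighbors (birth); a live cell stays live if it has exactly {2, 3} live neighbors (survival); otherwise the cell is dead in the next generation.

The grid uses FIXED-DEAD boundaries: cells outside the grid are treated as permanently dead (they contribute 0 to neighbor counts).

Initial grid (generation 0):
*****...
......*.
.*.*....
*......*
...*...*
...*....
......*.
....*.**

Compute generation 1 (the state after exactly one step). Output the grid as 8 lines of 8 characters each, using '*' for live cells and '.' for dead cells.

Simulating step by step:
Generation 0 (given above): 17 live cells
Generation 1: 12 live cells
(generation 1 grid is the final answer)

Answer: .***....
*...*...
........
..*.....
........
........
.....***
.....***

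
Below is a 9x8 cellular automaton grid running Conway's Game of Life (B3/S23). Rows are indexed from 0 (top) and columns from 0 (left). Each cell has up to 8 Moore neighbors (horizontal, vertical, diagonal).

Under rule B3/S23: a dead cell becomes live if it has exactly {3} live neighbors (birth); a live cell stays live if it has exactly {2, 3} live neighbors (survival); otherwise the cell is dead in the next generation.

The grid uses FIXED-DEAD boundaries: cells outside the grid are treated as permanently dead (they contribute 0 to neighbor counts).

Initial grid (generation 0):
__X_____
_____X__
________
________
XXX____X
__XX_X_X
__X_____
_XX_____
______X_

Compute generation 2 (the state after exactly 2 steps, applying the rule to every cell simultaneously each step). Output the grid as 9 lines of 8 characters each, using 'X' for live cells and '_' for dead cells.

Simulating step by step:
Generation 0 (given above): 14 live cells
Generation 1: 9 live cells
________
________
________
_X______
_XXX__X_
___X__X_
________
_XX_____
________
Generation 2: 5 live cells
(generation 2 grid is the final answer)

Answer: ________
________
________
_X______
_X_X____
___X____
__X_____
________
________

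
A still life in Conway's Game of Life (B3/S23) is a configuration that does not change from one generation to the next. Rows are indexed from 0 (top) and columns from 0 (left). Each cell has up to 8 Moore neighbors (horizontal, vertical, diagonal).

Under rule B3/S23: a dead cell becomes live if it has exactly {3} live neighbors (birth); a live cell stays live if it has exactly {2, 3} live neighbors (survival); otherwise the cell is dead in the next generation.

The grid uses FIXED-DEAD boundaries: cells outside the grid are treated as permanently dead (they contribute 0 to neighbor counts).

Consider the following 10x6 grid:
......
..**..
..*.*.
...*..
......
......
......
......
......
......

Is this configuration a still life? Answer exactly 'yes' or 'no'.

Compute generation 1 and compare to generation 0 (given above):
Generation 1:
......
..**..
..*.*.
...*..
......
......
......
......
......
......
The grids are IDENTICAL -> still life.

Answer: yes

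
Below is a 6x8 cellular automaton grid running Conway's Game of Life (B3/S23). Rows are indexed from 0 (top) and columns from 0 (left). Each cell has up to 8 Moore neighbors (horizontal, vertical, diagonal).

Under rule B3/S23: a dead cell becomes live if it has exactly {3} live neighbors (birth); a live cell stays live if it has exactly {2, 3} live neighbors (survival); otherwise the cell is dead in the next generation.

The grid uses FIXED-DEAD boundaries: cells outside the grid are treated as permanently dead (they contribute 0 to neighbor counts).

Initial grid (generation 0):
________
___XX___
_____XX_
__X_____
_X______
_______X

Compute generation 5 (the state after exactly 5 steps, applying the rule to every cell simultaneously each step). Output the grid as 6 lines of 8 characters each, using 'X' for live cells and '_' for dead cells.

Simulating step by step:
Generation 0 (given above): 7 live cells
Generation 1: 5 live cells
________
____XX__
___XXX__
________
________
________
Generation 2: 5 live cells
________
___X_X__
___X_X__
____X___
________
________
Generation 3: 3 live cells
________
________
___X_X__
____X___
________
________
Generation 4: 2 live cells
________
________
____X___
____X___
________
________
Generation 5: 0 live cells
(generation 5 grid is the final answer)

Answer: ________
________
________
________
________
________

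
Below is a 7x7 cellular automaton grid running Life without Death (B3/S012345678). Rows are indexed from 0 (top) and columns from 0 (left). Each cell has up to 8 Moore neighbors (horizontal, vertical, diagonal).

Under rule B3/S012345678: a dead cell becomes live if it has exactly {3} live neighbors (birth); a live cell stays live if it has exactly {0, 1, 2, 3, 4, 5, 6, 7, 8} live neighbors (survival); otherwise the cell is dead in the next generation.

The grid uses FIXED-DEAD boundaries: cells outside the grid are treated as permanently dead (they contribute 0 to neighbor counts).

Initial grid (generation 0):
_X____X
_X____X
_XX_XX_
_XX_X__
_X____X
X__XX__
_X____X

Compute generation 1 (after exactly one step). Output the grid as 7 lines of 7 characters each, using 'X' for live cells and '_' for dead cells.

Simulating step by step:
Generation 0 (given above): 18 live cells
Generation 1: 27 live cells
(generation 1 grid is the final answer)

Answer: _X____X
XX____X
XXX_XX_
XXX_X__
XX__XXX
XXXXXX_
_X____X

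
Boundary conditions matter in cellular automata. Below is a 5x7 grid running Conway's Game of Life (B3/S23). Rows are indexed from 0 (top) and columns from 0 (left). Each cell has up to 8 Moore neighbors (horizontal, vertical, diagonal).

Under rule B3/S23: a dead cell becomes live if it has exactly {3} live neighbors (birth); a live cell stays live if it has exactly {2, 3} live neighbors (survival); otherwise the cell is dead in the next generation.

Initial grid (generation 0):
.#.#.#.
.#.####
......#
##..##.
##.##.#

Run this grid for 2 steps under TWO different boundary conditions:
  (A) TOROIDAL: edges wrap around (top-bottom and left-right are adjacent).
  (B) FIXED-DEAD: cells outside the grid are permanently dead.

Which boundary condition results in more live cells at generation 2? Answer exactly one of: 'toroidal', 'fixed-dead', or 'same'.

Under TOROIDAL boundary, generation 2:
..#....
##.#...
##.....
.#..#..
.#.##..
Population = 11

Under FIXED-DEAD boundary, generation 2:
....###
.#.#..#
#.....#
.......
#...##.
Population = 11

Comparison: toroidal=11, fixed-dead=11 -> same

Answer: same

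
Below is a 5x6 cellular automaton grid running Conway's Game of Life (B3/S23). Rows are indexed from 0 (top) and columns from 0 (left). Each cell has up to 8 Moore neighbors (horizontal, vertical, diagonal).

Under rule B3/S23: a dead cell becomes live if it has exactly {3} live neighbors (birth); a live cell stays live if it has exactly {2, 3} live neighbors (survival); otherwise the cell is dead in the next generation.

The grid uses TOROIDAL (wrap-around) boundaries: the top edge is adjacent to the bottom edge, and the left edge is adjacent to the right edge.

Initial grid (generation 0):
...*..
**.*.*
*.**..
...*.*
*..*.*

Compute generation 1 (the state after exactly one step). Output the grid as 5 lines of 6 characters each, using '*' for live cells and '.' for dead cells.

Simulating step by step:
Generation 0 (given above): 13 live cells
Generation 1: 14 live cells
(generation 1 grid is the final answer)

Answer: .*.*..
**.*.*
...*..
.*.*.*
*.**.*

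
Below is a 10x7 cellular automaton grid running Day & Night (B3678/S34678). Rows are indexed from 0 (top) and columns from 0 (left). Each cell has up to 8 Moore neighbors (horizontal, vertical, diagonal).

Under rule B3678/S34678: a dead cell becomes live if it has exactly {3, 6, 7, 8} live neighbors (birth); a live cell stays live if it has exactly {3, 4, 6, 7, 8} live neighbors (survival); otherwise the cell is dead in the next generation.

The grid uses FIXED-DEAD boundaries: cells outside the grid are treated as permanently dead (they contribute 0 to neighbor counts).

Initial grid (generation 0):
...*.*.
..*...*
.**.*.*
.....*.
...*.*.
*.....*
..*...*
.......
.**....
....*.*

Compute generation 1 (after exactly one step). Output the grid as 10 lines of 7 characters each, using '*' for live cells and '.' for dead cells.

Simulating step by step:
Generation 0 (given above): 19 live cells
Generation 1: 13 live cells
(generation 1 grid is the final answer)

Answer: .......
.**.*..
...*...
..**.**
....*.*
.....*.
.......
.**....
.......
.......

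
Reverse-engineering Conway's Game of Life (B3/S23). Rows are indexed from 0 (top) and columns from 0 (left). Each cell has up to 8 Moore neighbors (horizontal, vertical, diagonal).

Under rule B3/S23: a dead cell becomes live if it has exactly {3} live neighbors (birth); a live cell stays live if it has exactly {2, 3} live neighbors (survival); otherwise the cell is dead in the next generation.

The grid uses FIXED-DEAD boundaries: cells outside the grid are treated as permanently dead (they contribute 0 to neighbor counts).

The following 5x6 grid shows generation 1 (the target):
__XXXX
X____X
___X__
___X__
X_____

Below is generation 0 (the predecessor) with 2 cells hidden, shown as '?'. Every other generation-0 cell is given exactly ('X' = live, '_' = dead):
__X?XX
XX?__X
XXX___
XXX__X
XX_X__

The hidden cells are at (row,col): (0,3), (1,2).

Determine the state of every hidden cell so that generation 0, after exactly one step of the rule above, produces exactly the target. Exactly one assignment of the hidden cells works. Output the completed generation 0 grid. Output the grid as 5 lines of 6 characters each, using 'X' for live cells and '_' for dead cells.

Hidden generation-0 cells (in order): (0,3), (1,2).
A hidden cell only influences target cells in its own 3x3 neighborhood. Try each of the 2^2 = 4 assignments, step the completed generation 0 forward once under B3/S23, and compare with the target:
  (0,3)=_ (1,2)=_ -> step gives (0,1)='X' but target has '_' -> reject
  (0,3)=_ (1,2)=X -> step gives (1,4)='X' but target has '_' -> reject
  (0,3)=X (1,2)=_ -> step gives (0,1)='X' but target has '_' -> reject
  (0,3)=X (1,2)=X -> step reproduces the target at every cell -> ACCEPT
Unique solution: (0,3)=live, (1,2)=live.
Check: live-neighbor counts of every cell in the completed generation 0:
243332
365542
585322
575320
344121
Applying B3/S23 to generation 0 with these counts gives:
__XXXX
X____X
___X__
___X__
X_____
which matches the target exactly.

Answer: __XXXX
XXX__X
XXX___
XXX__X
XX_X__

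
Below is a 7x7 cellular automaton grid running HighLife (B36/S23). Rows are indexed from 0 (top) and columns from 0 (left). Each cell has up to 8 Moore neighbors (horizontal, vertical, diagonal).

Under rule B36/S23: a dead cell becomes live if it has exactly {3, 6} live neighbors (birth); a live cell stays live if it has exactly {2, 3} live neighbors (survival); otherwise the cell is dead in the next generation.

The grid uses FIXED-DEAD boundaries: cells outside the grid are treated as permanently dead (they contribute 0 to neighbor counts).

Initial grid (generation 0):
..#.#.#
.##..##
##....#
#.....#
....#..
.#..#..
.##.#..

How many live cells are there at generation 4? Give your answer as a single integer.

Answer: 18

Derivation:
Simulating step by step:
Generation 0 (given above): 18 live cells
Generation 1: 22 live cells
.###..#
#.##..#
#.#...#
##...#.
.....#.
.##.##.
.###...
Generation 2: 26 live cells
.#.#...
##...##
####.##
##...##
#.#..##
.#..##.
.#.##..
Generation 3: 17 live cells
###....
..##.##
.......
...#...
#.#....
##....#
..####.
Generation 4: 18 live cells
.###...
..##...
..###..
.......
#.#....
#...##.
.#####.
Population at generation 4: 18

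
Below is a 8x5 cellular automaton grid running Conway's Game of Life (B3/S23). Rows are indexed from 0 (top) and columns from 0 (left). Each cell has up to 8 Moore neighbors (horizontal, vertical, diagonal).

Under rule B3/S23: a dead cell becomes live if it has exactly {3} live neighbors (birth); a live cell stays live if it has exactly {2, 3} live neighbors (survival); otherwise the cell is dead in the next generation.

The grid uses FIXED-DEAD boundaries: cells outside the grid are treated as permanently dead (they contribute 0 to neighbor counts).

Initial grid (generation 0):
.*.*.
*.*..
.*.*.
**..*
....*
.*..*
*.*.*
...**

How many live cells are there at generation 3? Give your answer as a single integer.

Simulating step by step:
Generation 0 (given above): 17 live cells
Generation 1: 21 live cells
.**..
*..*.
...*.
*****
**.**
.*..*
.**.*
...**
Generation 2: 13 live cells
.**..
.*.*.
*....
*....
.....
....*
.**.*
..***
Generation 3: 13 live cells
.**..
**...
**...
.....
.....
...*.
.**.*
.**.*
Population at generation 3: 13

Answer: 13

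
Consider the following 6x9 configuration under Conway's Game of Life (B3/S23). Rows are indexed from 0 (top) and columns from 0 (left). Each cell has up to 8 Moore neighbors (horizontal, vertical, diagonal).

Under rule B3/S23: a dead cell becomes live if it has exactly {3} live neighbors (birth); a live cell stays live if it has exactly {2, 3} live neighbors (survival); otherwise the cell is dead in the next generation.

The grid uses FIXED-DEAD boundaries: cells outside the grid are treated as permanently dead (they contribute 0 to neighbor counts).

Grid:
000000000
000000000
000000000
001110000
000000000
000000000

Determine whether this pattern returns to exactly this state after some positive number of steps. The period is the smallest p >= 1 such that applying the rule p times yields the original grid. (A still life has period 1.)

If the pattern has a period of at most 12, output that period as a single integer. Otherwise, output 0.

Answer: 2

Derivation:
Simulating and comparing each generation to the original:
Gen 0 (original, given above): 3 live cells
Gen 1: 3 live cells, differs from original
Gen 2: 3 live cells, MATCHES original -> period = 2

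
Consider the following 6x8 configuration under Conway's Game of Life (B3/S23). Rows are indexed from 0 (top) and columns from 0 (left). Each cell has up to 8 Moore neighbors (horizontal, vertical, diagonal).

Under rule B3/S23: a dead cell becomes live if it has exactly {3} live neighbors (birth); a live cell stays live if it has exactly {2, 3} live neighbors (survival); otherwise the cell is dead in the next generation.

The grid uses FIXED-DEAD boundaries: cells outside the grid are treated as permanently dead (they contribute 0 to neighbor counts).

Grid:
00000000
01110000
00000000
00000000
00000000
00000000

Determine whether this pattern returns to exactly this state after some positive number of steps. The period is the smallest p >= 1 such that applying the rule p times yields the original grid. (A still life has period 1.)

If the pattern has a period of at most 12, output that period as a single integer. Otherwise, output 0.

Answer: 2

Derivation:
Simulating and comparing each generation to the original:
Gen 0 (original, given above): 3 live cells
Gen 1: 3 live cells, differs from original
Gen 2: 3 live cells, MATCHES original -> period = 2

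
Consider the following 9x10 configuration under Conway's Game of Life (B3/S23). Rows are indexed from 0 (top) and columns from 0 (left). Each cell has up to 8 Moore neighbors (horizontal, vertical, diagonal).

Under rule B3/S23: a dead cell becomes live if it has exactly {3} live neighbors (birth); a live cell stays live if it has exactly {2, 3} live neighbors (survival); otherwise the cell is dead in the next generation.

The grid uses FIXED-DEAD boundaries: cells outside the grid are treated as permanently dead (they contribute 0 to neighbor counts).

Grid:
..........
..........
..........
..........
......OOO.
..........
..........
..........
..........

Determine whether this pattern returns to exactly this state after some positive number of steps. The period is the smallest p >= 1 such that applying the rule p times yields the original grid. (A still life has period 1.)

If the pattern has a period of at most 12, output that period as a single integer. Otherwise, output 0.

Answer: 2

Derivation:
Simulating and comparing each generation to the original:
Gen 0 (original, given above): 3 live cells
Gen 1: 3 live cells, differs from original
Gen 2: 3 live cells, MATCHES original -> period = 2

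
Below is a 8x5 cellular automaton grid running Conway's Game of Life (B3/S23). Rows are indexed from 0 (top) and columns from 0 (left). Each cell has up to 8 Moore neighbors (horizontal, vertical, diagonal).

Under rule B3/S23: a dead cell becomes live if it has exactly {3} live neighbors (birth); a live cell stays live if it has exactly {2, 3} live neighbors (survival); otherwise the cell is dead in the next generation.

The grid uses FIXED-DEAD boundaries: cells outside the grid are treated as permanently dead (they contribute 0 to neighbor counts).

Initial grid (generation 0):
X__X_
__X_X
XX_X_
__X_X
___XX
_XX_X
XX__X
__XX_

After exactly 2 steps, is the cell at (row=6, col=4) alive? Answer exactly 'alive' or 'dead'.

Answer: alive

Derivation:
Simulating step by step:
Generation 0 (given above): 19 live cells
Generation 1: 20 live cells
___X_
X_X_X
_X__X
_XX_X
_X__X
XXX_X
X___X
_XXX_
Generation 2: 19 live cells
___X_
_XX_X
X___X
XXX_X
____X
X_X_X
X___X
_XXX_

Cell (6,4) at generation 2: 1 -> alive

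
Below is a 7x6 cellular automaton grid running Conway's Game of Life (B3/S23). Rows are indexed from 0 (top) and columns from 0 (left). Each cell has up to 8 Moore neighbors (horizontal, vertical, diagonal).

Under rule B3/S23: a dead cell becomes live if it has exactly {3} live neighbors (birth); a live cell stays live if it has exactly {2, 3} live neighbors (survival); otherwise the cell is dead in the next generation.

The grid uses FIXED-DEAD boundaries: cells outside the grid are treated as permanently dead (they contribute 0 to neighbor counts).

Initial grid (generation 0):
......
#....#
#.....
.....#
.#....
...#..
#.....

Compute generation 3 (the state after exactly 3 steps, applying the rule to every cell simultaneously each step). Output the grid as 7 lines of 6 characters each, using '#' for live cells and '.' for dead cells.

Answer: ......
......
......
......
......
......
......

Derivation:
Simulating step by step:
Generation 0 (given above): 7 live cells
Generation 1: 0 live cells
......
......
......
......
......
......
......
Generation 2: 0 live cells
......
......
......
......
......
......
......
Generation 3: 0 live cells
(generation 3 grid is the final answer)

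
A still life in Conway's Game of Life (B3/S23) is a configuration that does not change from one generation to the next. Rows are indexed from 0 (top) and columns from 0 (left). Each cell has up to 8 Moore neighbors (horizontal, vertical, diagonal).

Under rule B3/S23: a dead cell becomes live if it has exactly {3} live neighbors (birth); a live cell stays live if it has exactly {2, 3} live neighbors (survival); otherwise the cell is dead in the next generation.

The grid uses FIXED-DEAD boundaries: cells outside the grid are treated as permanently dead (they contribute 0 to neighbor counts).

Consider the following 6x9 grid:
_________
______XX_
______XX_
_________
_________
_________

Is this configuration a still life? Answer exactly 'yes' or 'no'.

Answer: yes

Derivation:
Compute generation 1 and compare to generation 0 (given above):
Generation 1:
_________
______XX_
______XX_
_________
_________
_________
The grids are IDENTICAL -> still life.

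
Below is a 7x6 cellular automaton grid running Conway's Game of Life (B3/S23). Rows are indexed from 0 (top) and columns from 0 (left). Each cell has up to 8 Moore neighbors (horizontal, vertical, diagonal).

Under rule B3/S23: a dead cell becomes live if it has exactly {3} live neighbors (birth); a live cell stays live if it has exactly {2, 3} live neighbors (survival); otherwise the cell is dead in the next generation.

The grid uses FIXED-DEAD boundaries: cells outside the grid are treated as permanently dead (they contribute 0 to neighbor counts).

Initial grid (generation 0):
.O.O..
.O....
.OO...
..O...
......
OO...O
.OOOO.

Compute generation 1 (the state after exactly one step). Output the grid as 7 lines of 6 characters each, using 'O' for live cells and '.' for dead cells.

Simulating step by step:
Generation 0 (given above): 13 live cells
Generation 1: 17 live cells
(generation 1 grid is the final answer)

Answer: ..O...
OO....
.OO...
.OO...
.O....
OO.OO.
OOOOO.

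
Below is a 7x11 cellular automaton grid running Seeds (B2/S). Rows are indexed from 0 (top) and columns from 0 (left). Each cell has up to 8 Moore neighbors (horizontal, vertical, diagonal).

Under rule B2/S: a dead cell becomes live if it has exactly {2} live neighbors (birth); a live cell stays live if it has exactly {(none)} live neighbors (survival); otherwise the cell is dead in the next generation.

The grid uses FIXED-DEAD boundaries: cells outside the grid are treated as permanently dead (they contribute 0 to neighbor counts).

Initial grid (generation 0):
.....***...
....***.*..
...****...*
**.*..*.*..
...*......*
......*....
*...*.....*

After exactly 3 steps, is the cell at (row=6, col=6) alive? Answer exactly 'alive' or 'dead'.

Answer: dead

Derivation:
Simulating step by step:
Generation 0 (given above): 23 live cells
Generation 1: 18 live cells
........*..
.........*.
**......*..
..........*
**..***..*.
...***...**
.....*.....
Generation 2: 20 live cells
.........*.
**.....*...
..........*
..*.*.***..
..*.....*..
***.....*..
...*..*..**
Generation 3: 20 live cells
**......*..
........***
*.**.*...*.
.*...*.....
*....**....
..........*
*......**..

Cell (6,6) at generation 3: 0 -> dead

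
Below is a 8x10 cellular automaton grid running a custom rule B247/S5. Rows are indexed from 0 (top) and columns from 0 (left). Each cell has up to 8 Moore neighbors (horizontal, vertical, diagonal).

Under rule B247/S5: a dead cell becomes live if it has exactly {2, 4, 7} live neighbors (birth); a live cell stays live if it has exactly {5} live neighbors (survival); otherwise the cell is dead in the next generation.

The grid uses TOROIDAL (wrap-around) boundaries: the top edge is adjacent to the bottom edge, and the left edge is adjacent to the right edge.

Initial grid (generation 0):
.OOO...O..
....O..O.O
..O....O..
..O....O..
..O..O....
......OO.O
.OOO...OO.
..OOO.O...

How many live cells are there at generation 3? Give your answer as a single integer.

Simulating step by step:
Generation 0 (given above): 25 live cells
Generation 1: 24 live cells
O..OO.....
O.OO....O.
.O......O.
........O.
.O.O..O...
O.O.OO..O.
O.....O..O
O....O.O..
Generation 2: 25 live cells
.O...OOOOO
.O.....O.O
O..O.....O
OO.......O
O.......O.
.O.......O
.O.O.O....
...O....OO
Generation 3: 23 live cells
....O.....
....OOO...
.O......O.
O.O......O
OOO.......
O...O...O.
O.O.......
OOO.O.OO..
Population at generation 3: 23

Answer: 23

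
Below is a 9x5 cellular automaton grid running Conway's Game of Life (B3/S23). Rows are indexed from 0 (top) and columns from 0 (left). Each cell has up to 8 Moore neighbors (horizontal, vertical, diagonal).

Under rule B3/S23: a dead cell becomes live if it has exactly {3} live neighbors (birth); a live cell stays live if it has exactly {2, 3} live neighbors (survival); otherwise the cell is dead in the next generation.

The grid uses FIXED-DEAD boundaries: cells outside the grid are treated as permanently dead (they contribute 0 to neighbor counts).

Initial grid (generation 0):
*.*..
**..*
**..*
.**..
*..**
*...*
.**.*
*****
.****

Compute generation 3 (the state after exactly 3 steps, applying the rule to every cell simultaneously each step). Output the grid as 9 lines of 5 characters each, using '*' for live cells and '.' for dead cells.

Answer: .....
...*.
.*..*
.**.*
..*.*
.**.*
..**.
.....
.....

Derivation:
Simulating step by step:
Generation 0 (given above): 27 live cells
Generation 1: 17 live cells
*....
..**.
...*.
..*.*
*.***
*.*.*
....*
*....
*...*
Generation 2: 12 live cells
.....
..**.
....*
.**.*
..*.*
..*.*
.*.*.
.....
.....
Generation 3: 13 live cells
(generation 3 grid is the final answer)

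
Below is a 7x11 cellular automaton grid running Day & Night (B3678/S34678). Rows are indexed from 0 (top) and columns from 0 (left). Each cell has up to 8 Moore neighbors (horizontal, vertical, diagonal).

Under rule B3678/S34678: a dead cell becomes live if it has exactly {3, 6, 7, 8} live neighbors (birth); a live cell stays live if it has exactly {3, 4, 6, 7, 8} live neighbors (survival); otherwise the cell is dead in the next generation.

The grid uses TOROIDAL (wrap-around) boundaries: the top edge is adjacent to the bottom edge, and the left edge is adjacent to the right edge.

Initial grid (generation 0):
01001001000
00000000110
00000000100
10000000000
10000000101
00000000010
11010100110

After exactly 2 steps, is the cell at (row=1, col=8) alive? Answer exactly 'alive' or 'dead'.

Answer: dead

Derivation:
Simulating step by step:
Generation 0 (given above): 17 live cells
Generation 1: 16 live cells
10100000001
00000001100
00000000010
00000000011
00000000011
01000000010
00101000101
Generation 2: 20 live cells
01010001100
00000000011
00000000011
00000000111
10000000111
10000000110
00010000001

Cell (1,8) at generation 2: 0 -> dead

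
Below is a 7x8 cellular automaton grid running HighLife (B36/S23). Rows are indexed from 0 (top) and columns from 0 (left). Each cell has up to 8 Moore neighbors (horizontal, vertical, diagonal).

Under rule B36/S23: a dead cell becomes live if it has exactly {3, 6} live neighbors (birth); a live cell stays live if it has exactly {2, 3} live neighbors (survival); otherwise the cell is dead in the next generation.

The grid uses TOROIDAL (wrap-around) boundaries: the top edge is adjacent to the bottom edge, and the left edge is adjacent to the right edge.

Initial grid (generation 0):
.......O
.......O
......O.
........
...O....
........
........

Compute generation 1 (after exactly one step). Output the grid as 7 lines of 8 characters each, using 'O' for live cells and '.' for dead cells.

Simulating step by step:
Generation 0 (given above): 4 live cells
Generation 1: 2 live cells
(generation 1 grid is the final answer)

Answer: ........
......OO
........
........
........
........
........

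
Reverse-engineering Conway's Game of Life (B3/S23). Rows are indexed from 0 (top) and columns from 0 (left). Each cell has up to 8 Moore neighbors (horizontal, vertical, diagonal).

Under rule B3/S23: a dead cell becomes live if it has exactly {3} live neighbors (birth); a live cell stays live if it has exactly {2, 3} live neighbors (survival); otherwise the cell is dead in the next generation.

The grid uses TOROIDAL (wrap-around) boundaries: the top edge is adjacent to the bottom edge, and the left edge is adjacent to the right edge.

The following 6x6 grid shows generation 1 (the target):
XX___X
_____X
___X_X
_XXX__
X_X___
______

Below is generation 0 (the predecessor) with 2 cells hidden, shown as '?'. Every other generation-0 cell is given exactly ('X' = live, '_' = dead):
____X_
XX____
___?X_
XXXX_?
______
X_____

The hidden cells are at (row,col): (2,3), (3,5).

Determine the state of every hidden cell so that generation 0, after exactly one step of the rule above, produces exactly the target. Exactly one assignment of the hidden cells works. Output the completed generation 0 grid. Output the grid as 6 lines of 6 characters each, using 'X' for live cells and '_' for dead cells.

Answer: ____X_
XX____
____X_
XXXX__
______
X_____

Derivation:
Hidden generation-0 cells (in order): (2,3), (3,5).
A hidden cell only influences target cells in its own 3x3 neighborhood. Try each of the 2^2 = 4 assignments, step the completed generation 0 forward once under B3/S23, and compare with the target:
  (2,3)=_ (3,5)=_ -> step reproduces the target at every cell -> ACCEPT
  (2,3)=_ (3,5)=X -> step gives (2,4)='X' but target has '_' -> reject
  (2,3)=X (3,5)=_ -> step gives (1,3)='X' but target has '_' -> reject
  (2,3)=X (3,5)=X -> step gives (1,3)='X' but target has '_' -> reject
Unique solution: (2,3)=dead, (3,5)=dead.
Check: live-neighbor counts of every cell in the completed generation 0:
331103
111223
454313
122222
343212
010112
Applying B3/S23 to generation 0 with these counts gives:
XX___X
_____X
___X_X
_XXX__
X_X___
______
which matches the target exactly.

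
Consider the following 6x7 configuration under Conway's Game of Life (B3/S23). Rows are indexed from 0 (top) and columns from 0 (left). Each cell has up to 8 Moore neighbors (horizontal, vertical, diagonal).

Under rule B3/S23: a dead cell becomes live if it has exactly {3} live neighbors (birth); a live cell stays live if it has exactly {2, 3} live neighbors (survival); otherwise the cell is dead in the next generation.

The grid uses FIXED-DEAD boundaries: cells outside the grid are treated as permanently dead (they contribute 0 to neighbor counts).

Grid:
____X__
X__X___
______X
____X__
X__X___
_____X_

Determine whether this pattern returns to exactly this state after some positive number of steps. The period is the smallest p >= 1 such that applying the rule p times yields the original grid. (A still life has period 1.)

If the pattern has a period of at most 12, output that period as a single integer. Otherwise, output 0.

Simulating and comparing each generation to the original:
Gen 0 (original, given above): 8 live cells
Gen 1: 1 live cells, differs from original
Gen 2: 0 live cells, differs from original
Gen 3: 0 live cells, differs from original
Gen 4: 0 live cells, differs from original
Gen 5: 0 live cells, differs from original
Gen 6: 0 live cells, differs from original
Gen 7: 0 live cells, differs from original
Gen 8: 0 live cells, differs from original
Gen 9: 0 live cells, differs from original
Gen 10: 0 live cells, differs from original
Gen 11: 0 live cells, differs from original
Gen 12: 0 live cells, differs from original
No period found within 12 steps.

Answer: 0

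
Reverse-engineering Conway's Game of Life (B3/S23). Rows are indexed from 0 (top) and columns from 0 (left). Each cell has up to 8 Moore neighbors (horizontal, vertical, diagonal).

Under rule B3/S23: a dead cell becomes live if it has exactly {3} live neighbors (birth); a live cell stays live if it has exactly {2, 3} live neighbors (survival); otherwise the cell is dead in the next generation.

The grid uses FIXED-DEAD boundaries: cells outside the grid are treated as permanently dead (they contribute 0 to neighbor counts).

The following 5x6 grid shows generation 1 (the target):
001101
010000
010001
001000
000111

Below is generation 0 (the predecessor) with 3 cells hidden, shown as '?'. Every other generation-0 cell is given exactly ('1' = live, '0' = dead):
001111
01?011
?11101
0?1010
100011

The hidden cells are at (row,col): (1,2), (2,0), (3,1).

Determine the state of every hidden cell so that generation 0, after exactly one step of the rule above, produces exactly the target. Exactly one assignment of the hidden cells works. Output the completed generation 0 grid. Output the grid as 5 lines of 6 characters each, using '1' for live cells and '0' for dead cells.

Answer: 001111
010011
011101
001010
100011

Derivation:
Hidden generation-0 cells (in order): (1,2), (2,0), (3,1).
A hidden cell only influences target cells in its own 3x3 neighborhood. Try each of the 2^3 = 8 assignments, step the completed generation 0 forward once under B3/S23, and compare with the target:
  (1,2)=0 (2,0)=0 (3,1)=0 -> step reproduces the target at every cell -> ACCEPT
  (1,2)=0 (2,0)=0 (3,1)=1 -> step gives (2,0)='1' but target has '0' -> reject
  (1,2)=0 (2,0)=1 (3,1)=0 -> step gives (1,0)='1' but target has '0' -> reject
  (1,2)=0 (2,0)=1 (3,1)=1 -> step gives (1,0)='1' but target has '0' -> reject
  (1,2)=1 (2,0)=0 (3,1)=0 -> step gives (0,1)='1' but target has '0' -> reject
  (1,2)=1 (2,0)=0 (3,1)=1 -> step gives (0,1)='1' but target has '0' -> reject
  (1,2)=1 (2,0)=1 (3,1)=0 -> step gives (0,1)='1' but target has '0' -> reject
  (1,2)=1 (2,0)=1 (3,1)=1 -> step gives (0,1)='1' but target has '0' -> reject
Unique solution: (1,2)=dead, (2,0)=dead, (3,1)=dead.
Check: live-neighbor counts of every cell in the completed generation 0:
122343
236664
234453
243544
021322
Applying B3/S23 to generation 0 with these counts gives:
001101
010000
010001
001000
000111
which matches the target exactly.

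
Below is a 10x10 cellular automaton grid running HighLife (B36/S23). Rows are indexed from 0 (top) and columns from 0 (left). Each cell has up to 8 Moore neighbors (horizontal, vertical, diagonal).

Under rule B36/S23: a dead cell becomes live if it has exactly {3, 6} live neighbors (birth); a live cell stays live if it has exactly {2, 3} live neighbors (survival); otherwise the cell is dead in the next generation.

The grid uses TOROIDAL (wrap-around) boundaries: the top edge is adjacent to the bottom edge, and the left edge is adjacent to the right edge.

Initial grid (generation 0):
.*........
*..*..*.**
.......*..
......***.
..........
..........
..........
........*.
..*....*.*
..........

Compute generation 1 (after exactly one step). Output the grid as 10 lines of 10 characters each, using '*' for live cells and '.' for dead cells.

Simulating step by step:
Generation 0 (given above): 14 live cells
Generation 1: 12 live cells
(generation 1 grid is the final answer)

Answer: *........*
*......***
..........
......***.
.......*..
..........
..........
........*.
........*.
..........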